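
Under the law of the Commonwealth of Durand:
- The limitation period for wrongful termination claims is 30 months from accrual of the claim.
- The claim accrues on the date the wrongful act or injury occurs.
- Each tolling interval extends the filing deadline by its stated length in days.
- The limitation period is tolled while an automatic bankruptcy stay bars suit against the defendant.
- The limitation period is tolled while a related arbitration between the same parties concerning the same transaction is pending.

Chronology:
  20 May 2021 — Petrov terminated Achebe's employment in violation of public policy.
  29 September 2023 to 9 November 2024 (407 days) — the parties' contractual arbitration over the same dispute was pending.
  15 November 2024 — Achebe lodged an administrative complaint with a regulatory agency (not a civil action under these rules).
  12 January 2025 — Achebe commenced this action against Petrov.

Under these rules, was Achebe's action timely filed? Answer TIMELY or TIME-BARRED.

The limitation period began to run on 20 May 2021.
The untolled deadline — 30 months after 20 May 2021 — is 20 November 2023.
The period was tolled for 407 days by the pending related arbitration (29 September 2023 to 9 November 2024), pushing the deadline to 31 December 2024.
None of the other events listed affects the running of the period under the stated rules.
Achebe filed on 12 January 2025, after the 31 December 2024 deadline, so the action is time-barred.

TIME-BARRED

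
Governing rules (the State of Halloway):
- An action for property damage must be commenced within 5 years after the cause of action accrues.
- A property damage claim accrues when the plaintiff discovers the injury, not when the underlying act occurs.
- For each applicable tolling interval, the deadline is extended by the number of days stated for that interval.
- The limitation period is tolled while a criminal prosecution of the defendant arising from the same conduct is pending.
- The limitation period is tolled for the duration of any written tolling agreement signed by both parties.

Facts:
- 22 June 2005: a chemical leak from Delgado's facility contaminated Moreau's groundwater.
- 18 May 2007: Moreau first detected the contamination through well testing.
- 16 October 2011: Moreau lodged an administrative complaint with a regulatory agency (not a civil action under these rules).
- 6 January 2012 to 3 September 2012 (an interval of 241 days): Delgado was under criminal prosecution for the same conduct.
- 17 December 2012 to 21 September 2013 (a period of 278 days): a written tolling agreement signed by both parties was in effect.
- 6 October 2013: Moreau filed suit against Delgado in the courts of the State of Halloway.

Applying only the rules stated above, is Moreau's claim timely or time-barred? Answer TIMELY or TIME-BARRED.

The claim did not accrue until Moreau discovered the injury on 18 May 2007; the 22 June 2005 act date does not start the clock under the stated rule.
The untolled deadline — 5 years after 18 May 2007 — is 18 May 2012.
The pending criminal prosecution from 6 January 2012 to 3 September 2012 tolled the period for 241 days, extending the deadline to 14 January 2013.
The period was tolled for 278 days by the written tolling agreement (17 December 2012 to 21 September 2013), pushing the deadline to 19 October 2013.
None of the other events listed affects the running of the period under the stated rules.
Filing on 6 October 2013 beat the 19 October 2013 deadline — the action is timely.

TIMELY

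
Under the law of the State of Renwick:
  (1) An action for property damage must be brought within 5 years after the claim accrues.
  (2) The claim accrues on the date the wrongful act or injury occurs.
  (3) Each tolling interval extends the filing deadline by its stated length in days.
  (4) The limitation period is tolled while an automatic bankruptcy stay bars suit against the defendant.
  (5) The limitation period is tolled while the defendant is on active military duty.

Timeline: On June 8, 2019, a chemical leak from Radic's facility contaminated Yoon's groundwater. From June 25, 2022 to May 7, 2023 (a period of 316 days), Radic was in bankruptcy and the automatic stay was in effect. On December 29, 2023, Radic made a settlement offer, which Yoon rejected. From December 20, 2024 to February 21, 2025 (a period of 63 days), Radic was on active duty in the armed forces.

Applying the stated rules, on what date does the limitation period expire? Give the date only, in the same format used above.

The claim accrued on June 8, 2019, when the wrongful act occurred.
5 years from June 8, 2019 is June 8, 2024.
Because the automatic bankruptcy stay ran from June 25, 2022 to May 7, 2023, the deadline is extended by 316 days to April 20, 2025.
The defendant's active military service from December 20, 2024 to February 21, 2025 tolled the period for 63 days, extending the deadline to June 22, 2025.
Nothing else in the chronology tolls or restarts the period.

June 22, 2025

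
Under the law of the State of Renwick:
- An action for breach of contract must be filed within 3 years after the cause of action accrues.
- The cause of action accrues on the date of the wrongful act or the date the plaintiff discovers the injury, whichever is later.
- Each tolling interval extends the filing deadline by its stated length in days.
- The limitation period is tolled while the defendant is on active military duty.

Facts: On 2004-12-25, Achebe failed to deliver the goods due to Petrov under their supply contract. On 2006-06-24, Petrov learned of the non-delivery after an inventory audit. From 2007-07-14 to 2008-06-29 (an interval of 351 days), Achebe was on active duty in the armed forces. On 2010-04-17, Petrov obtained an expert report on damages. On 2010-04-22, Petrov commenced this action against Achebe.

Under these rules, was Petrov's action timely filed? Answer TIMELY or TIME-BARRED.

Because discovery on 2006-06-24 post-dates the 2004-12-25 act, accrual under the later-of rule falls on 2006-06-24.
3 years from 2006-06-24 is 2009-06-24.
Because the defendant's active military service ran from 2007-07-14 to 2008-06-29, the deadline is extended by 351 days to 2010-06-10.
Nothing else in the chronology tolls or restarts the period.
The 2010-04-22 filing precedes the 2010-06-10 deadline; the claim is timely.

TIMELY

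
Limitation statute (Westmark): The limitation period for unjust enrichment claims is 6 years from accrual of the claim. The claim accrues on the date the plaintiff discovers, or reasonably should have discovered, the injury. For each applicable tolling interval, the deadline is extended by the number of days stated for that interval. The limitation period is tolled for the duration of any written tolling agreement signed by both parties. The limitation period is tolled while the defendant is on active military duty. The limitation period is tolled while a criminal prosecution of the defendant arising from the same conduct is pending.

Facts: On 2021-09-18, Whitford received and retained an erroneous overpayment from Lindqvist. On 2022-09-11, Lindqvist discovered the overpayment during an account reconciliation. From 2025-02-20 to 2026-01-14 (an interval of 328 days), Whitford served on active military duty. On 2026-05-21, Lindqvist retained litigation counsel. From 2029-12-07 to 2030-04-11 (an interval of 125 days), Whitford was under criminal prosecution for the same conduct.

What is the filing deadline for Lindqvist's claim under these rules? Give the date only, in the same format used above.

2029-08-05

The claim did not accrue until Lindqvist discovered the injury on 2022-09-11; the 2021-09-18 act date does not start the clock under the stated rule.
The untolled deadline — 6 years after 2022-09-11 — is 2028-09-11.
The defendant's active military service from 2025-02-20 to 2026-01-14 tolled the period for 328 days, extending the deadline to 2029-08-05.
The pending criminal prosecution from 2029-12-07 to 2030-04-11 began after the period had already run on 2029-08-05, so it has no tolling effect.
The other events in the timeline have no effect on the limitation period under the stated rules.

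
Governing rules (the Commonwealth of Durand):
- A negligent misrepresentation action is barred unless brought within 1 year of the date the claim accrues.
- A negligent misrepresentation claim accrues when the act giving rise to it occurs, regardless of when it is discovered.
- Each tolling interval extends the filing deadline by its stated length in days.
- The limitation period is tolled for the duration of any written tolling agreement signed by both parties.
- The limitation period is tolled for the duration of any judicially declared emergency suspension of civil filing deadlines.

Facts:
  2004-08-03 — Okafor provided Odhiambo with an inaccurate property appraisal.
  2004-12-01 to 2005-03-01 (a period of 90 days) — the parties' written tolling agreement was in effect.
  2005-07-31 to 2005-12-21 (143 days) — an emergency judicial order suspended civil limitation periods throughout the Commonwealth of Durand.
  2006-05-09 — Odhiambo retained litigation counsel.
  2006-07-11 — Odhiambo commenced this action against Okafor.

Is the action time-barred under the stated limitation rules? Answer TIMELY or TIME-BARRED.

The claim accrued on 2004-08-03, when the wrongful act occurred.
The untolled deadline — 1 year after 2004-08-03 — is 2005-08-03.
The written tolling agreement from 2004-12-01 to 2005-03-01 tolled the period for 90 days, extending the deadline to 2005-11-01.
The period was tolled for 143 days by the emergency suspension of filing deadlines (2005-07-31 to 2005-12-21), pushing the deadline to 2006-03-24.
None of the other events listed affects the running of the period under the stated rules.
Odhiambo filed on 2006-07-11, after the 2006-03-24 deadline, so the action is time-barred.

TIME-BARRED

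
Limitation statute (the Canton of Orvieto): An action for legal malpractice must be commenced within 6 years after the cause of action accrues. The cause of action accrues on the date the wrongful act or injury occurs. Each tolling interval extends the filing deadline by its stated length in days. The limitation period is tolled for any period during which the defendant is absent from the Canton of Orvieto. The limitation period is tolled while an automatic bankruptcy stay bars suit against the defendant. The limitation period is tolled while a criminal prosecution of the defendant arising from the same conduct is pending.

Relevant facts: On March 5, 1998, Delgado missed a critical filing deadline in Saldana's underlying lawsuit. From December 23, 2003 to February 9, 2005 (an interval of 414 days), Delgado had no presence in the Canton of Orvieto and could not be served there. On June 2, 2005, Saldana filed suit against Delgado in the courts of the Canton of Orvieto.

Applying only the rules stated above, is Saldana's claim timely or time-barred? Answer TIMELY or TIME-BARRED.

The limitation period began to run on March 5, 1998.
The untolled deadline — 6 years after March 5, 1998 — is March 5, 2004.
Because the defendant's absence from the jurisdiction ran from December 23, 2003 to February 9, 2005, the deadline is extended by 414 days to April 23, 2005.
Filing on June 2, 2005 missed the April 23, 2005 deadline — the action is time-barred.

TIME-BARRED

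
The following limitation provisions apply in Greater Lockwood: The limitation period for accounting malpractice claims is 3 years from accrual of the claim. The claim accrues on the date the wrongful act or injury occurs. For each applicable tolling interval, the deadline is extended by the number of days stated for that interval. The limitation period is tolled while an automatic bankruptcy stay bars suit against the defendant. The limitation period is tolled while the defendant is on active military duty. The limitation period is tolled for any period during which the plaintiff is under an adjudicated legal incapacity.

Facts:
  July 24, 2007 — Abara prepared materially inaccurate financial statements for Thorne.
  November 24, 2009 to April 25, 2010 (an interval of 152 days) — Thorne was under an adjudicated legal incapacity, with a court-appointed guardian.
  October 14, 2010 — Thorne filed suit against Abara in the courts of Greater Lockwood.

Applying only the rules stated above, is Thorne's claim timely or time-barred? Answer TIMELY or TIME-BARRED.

TIMELY

The claim accrued on July 24, 2007, when the wrongful act occurred.
Adding the 3 years base period to July 24, 2007 gives a deadline of July 24, 2010, before any tolling.
The period was tolled for 152 days by the plaintiff's legal incapacity (November 24, 2009 to April 25, 2010), pushing the deadline to December 23, 2010.
The October 14, 2010 filing precedes the December 23, 2010 deadline; the claim is timely.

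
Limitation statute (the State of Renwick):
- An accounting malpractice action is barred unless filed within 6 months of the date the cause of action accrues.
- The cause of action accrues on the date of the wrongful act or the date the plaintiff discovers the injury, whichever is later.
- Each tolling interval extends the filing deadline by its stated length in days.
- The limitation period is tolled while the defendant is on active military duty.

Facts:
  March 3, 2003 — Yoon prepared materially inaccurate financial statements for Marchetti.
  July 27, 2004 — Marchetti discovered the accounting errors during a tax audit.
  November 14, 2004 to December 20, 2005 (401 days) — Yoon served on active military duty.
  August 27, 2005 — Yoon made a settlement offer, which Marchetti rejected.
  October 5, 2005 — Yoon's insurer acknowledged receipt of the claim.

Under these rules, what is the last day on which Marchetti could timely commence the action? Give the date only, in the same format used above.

Because discovery on July 27, 2004 post-dates the March 3, 2003 act, accrual under the later-of rule falls on July 27, 2004.
The untolled deadline — 6 months after July 27, 2004 — is January 27, 2005.
Because the defendant's active military service ran from November 14, 2004 to December 20, 2005, the deadline is extended by 401 days to March 4, 2006.
Nothing else in the chronology tolls or restarts the period.

March 4, 2006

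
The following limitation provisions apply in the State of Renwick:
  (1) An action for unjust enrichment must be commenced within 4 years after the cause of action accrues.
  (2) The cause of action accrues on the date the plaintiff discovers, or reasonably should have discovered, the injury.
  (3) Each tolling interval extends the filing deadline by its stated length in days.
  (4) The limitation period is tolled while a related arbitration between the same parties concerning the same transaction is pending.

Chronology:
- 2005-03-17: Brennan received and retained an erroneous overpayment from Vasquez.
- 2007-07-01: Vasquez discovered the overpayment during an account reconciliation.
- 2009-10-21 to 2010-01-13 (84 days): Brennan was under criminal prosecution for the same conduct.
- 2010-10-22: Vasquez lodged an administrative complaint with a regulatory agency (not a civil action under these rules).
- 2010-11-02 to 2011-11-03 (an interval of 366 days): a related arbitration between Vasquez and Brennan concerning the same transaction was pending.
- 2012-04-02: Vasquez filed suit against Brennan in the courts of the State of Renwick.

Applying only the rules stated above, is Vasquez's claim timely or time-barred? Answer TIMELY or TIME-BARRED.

Accrual is tied to discovery, so the period began on 2007-07-01 rather than on 2005-03-17 when the act occurred.
4 years from 2007-07-01 is 2011-07-01.
The period was tolled for 366 days by the pending related arbitration (2010-11-02 to 2011-11-03), pushing the deadline to 2012-07-01.
Although a criminal prosecution ran from 2009-10-21 to 2010-01-13, the stated rules do not make that a tolling event, so it is disregarded.
Nothing else in the chronology tolls or restarts the period.
The 2012-04-02 filing precedes the 2012-07-01 deadline; the claim is timely.

TIMELY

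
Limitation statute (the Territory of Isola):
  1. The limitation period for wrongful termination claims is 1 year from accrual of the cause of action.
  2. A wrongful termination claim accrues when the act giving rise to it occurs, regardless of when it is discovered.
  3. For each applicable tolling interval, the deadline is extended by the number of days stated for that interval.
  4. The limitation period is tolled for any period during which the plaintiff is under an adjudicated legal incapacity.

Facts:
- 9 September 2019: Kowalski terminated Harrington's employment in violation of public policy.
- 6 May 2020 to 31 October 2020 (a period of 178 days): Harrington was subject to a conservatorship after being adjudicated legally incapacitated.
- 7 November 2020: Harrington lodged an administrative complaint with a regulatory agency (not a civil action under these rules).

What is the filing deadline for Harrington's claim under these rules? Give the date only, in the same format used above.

The cause of action accrued on 9 September 2019, the date of the act.
The untolled deadline — 1 year after 9 September 2019 — is 9 September 2020.
The period was tolled for 178 days by the plaintiff's legal incapacity (6 May 2020 to 31 October 2020), pushing the deadline to 6 March 2021.
Nothing else in the chronology tolls or restarts the period.

6 March 2021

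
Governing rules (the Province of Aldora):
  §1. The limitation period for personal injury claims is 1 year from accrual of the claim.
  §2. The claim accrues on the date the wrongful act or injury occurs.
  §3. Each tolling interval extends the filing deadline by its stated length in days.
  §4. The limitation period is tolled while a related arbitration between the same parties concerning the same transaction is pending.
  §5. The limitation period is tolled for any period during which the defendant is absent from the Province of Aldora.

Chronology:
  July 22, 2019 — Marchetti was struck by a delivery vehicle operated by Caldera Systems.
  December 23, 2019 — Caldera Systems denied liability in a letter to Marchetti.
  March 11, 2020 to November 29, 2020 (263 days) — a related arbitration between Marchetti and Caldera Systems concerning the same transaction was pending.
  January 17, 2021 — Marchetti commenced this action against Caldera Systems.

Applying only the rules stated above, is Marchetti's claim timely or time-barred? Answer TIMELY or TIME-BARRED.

The limitation period began to run on July 22, 2019.
Adding the 1 year base period to July 22, 2019 gives a deadline of July 22, 2020, before any tolling.
Because the pending related arbitration ran from March 11, 2020 to November 29, 2020, the deadline is extended by 263 days to April 11, 2021.
The other events in the timeline have no effect on the limitation period under the stated rules.
The January 17, 2021 filing precedes the April 11, 2021 deadline; the claim is timely.

TIMELY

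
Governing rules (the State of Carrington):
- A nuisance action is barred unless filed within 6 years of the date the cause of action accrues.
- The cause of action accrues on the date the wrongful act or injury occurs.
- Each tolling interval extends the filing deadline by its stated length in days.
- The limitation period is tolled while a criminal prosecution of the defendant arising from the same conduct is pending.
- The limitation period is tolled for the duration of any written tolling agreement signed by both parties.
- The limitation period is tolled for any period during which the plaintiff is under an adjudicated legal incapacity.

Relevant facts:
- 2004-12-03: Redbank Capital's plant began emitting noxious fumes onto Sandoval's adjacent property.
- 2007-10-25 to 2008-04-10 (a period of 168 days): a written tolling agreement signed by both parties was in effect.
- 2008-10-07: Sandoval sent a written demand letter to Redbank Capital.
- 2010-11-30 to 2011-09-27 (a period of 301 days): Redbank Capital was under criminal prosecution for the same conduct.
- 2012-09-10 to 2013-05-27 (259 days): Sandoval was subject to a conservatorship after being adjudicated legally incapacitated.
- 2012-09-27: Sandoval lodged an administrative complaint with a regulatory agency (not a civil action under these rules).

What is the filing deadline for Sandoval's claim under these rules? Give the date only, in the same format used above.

The cause of action accrued on 2004-12-03, the date of the act.
The untolled deadline — 6 years after 2004-12-03 — is 2010-12-03.
The period was tolled for 168 days by the written tolling agreement (2007-10-25 to 2008-04-10), pushing the deadline to 2011-05-20.
The pending criminal prosecution from 2010-11-30 to 2011-09-27 tolled the period for 301 days, extending the deadline to 2012-03-16.
The plaintiff's legal incapacity starting 2012-09-10 came too late — the period had run on 2012-03-16 — and so does not extend the deadline.
None of the other events listed affects the running of the period under the stated rules.

2012-03-16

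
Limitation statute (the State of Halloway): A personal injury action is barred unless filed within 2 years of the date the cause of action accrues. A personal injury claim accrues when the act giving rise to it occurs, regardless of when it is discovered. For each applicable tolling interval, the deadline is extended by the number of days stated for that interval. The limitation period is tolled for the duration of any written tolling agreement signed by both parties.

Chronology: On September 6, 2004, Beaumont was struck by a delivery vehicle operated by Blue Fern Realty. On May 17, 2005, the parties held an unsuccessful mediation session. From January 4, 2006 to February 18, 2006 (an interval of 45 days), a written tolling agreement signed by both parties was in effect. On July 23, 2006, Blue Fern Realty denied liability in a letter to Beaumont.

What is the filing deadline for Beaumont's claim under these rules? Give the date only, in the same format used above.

October 21, 2006

The claim accrued on September 6, 2004, when the wrongful act occurred.
2 years from September 6, 2004 is September 6, 2006.
Because the written tolling agreement ran from January 4, 2006 to February 18, 2006, the deadline is extended by 45 days to October 21, 2006.
Nothing else in the chronology tolls or restarts the period.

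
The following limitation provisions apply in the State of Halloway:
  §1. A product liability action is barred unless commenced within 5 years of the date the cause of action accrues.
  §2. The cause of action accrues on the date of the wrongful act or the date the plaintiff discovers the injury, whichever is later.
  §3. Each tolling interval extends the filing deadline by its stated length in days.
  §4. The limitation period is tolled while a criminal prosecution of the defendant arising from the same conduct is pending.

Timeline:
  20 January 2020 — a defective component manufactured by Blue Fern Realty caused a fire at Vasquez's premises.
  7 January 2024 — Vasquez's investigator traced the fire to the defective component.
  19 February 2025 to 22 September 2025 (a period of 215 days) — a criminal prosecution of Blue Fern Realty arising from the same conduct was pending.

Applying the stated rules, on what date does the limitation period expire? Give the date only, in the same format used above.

The claim accrued on 7 January 2024 — the later of the 20 January 2020 act and the 7 January 2024 discovery.
Adding the 5 years base period to 7 January 2024 gives a deadline of 7 January 2029, before any tolling.
The pending criminal prosecution from 19 February 2025 to 22 September 2025 tolled the period for 215 days, extending the deadline to 10 August 2029.

10 August 2029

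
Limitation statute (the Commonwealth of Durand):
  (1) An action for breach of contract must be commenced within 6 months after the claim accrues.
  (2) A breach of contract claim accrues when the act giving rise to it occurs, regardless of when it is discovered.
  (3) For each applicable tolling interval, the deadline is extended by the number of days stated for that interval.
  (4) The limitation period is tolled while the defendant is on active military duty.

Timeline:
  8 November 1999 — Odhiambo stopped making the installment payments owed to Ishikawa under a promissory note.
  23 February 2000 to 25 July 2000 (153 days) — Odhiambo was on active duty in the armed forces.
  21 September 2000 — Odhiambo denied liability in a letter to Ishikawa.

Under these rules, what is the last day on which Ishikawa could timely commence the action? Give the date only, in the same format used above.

8 October 2000

The limitation period began to run on 8 November 1999.
6 months from 8 November 1999 is 8 May 2000.
The period was tolled for 153 days by the defendant's active military service (23 February 2000 to 25 July 2000), pushing the deadline to 8 October 2000.
None of the other events listed affects the running of the period under the stated rules.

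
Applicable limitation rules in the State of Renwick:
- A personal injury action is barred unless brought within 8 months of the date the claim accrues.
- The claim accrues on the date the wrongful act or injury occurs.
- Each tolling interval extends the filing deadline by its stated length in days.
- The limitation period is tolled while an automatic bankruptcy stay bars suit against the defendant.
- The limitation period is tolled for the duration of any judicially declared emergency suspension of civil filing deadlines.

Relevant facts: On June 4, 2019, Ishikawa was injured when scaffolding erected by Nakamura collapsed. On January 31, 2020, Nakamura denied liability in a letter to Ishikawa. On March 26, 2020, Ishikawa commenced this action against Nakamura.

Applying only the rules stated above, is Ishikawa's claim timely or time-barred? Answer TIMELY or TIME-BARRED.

The limitation period began to run on June 4, 2019.
The untolled deadline — 8 months after June 4, 2019 — is February 4, 2020.
The other events in the timeline have no effect on the limitation period under the stated rules.
Filing on March 26, 2020 missed the February 4, 2020 deadline — the action is time-barred.

TIME-BARRED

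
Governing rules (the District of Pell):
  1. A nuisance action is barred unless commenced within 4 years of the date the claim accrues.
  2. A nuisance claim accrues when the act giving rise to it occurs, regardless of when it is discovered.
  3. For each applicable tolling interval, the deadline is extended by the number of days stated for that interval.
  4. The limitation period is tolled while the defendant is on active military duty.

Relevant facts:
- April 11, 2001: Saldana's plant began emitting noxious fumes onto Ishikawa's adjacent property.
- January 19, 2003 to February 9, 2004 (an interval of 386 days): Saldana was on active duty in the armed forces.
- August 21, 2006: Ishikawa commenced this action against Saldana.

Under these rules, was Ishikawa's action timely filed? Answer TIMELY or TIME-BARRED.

The claim accrued on April 11, 2001, when the wrongful act occurred.
The untolled deadline — 4 years after April 11, 2001 — is April 11, 2005.
The period was tolled for 386 days by the defendant's active military service (January 19, 2003 to February 9, 2004), pushing the deadline to May 2, 2006.
Filing on August 21, 2006 missed the May 2, 2006 deadline — the action is time-barred.

TIME-BARRED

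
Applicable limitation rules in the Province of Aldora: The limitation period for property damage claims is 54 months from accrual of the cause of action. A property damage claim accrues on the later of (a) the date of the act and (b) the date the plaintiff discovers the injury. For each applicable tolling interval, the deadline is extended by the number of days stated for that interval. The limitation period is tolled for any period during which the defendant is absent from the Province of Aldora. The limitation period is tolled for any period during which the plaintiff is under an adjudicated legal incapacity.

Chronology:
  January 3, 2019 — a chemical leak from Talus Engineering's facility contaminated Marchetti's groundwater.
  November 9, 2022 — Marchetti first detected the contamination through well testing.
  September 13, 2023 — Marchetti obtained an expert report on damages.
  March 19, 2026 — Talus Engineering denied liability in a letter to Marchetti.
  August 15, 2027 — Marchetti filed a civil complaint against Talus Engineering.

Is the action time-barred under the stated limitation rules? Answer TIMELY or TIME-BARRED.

TIME-BARRED

The claim accrued on November 9, 2022 — the later of the January 3, 2019 act and the November 9, 2022 discovery.
54 months from November 9, 2022 is May 9, 2027.
The other events in the timeline have no effect on the limitation period under the stated rules.
The August 15, 2027 filing falls after the May 9, 2027 deadline; the claim is time-barred.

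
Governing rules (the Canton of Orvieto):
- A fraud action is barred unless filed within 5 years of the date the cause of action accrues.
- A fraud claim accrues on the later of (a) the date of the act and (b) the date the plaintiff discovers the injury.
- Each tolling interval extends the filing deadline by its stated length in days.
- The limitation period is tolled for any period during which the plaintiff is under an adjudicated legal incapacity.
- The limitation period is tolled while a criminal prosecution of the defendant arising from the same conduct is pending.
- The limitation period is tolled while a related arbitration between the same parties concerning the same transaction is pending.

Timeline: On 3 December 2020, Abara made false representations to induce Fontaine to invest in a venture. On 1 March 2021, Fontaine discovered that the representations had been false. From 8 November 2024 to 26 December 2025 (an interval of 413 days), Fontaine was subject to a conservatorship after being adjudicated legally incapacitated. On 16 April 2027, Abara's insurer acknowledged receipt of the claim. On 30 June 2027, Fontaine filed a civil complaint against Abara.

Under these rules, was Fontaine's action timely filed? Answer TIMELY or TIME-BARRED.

Because discovery on 1 March 2021 post-dates the 3 December 2020 act, accrual under the later-of rule falls on 1 March 2021.
Adding the 5 years base period to 1 March 2021 gives a deadline of 1 March 2026, before any tolling.
Because the plaintiff's legal incapacity ran from 8 November 2024 to 26 December 2025, the deadline is extended by 413 days to 18 April 2027.
The other events in the timeline have no effect on the limitation period under the stated rules.
Filing on 30 June 2027 missed the 18 April 2027 deadline — the action is time-barred.

TIME-BARRED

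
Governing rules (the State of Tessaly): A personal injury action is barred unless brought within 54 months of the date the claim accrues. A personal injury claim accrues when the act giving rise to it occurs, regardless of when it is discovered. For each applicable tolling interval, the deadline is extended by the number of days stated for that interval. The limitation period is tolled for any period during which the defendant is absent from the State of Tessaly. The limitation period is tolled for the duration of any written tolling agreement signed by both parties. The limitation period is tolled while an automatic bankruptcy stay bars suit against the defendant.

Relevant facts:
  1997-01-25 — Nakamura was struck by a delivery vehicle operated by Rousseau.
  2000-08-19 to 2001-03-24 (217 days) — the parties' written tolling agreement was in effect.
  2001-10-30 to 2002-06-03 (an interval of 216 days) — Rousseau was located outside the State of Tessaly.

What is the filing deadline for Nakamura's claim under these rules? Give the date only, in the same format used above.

The limitation period began to run on 1997-01-25.
The untolled deadline — 54 months after 1997-01-25 — is 2001-07-25.
The period was tolled for 217 days by the written tolling agreement (2000-08-19 to 2001-03-24), pushing the deadline to 2002-02-27.
The period was tolled for 216 days by the defendant's absence from the jurisdiction (2001-10-30 to 2002-06-03), pushing the deadline to 2002-10-01.

2002-10-01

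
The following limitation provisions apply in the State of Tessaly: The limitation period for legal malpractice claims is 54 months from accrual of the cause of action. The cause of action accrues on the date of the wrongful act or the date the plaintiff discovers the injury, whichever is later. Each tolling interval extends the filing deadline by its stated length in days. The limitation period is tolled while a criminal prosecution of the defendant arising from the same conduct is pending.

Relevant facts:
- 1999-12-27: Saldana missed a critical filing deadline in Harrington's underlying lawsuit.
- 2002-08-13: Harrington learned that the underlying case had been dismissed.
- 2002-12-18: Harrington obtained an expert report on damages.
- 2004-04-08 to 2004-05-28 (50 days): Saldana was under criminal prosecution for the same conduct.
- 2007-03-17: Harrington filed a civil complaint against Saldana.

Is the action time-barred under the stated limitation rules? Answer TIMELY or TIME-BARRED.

TIMELY

Because discovery on 2002-08-13 post-dates the 1999-12-27 act, accrual under the later-of rule falls on 2002-08-13.
54 months from 2002-08-13 is 2007-02-13.
Because the pending criminal prosecution ran from 2004-04-08 to 2004-05-28, the deadline is extended by 50 days to 2007-04-04.
None of the other events listed affects the running of the period under the stated rules.
The 2007-03-17 filing precedes the 2007-04-04 deadline; the claim is timely.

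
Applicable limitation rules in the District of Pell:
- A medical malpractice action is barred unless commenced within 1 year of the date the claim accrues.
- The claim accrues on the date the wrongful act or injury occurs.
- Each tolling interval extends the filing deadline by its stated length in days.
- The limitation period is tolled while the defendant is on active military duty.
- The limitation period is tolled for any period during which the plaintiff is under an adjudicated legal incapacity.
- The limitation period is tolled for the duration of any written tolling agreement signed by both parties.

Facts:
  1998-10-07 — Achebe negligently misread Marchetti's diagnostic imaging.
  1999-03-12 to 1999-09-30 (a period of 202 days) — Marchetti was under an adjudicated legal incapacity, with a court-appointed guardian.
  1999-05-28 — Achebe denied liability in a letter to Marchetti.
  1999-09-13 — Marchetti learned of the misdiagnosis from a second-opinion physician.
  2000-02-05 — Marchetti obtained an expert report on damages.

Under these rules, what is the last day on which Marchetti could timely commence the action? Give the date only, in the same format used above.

Because the rule ties accrual to occurrence, the claim accrued on 1998-10-07, not on the 1999-09-13 discovery date.
The untolled deadline — 1 year after 1998-10-07 — is 1999-10-07.
The period was tolled for 202 days by the plaintiff's legal incapacity (1999-03-12 to 1999-09-30), pushing the deadline to 2000-04-26.
The other events in the timeline have no effect on the limitation period under the stated rules.

2000-04-26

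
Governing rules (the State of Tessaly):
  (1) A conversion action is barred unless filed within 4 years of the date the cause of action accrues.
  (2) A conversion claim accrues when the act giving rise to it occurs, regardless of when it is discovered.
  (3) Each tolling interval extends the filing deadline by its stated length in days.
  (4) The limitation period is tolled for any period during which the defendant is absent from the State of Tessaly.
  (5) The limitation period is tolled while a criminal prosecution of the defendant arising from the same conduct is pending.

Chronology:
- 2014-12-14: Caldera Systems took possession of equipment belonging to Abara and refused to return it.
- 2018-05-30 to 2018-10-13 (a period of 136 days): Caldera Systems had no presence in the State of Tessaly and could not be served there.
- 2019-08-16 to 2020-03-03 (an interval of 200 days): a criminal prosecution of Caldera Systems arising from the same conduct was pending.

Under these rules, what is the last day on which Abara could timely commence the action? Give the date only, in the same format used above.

2019-04-29

The limitation period began to run on 2014-12-14.
Adding the 4 years base period to 2014-12-14 gives a deadline of 2018-12-14, before any tolling.
Because the defendant's absence from the jurisdiction ran from 2018-05-30 to 2018-10-13, the deadline is extended by 136 days to 2019-04-29.
The pending criminal prosecution from 2019-08-16 to 2020-03-03 began after the period had already run on 2019-04-29, so it has no tolling effect.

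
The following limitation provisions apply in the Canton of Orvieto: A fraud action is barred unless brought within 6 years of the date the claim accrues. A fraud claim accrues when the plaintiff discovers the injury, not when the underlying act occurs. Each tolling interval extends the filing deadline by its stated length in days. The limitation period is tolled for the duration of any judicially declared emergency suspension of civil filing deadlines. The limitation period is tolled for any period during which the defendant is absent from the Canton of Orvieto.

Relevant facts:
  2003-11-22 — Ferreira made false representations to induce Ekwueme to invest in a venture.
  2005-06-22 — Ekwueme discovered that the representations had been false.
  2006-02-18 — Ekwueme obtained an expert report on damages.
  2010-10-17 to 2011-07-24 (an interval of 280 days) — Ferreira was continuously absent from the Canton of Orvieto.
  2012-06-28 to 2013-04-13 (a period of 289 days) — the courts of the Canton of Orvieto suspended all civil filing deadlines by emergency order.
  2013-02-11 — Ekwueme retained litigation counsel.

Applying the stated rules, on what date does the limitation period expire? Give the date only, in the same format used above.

2012-03-28

Under the discovery rule, the claim accrued on 2005-06-22, when Ekwueme discovered the injury — not on the 2003-11-22 date of the underlying act.
6 years from 2005-06-22 is 2011-06-22.
The defendant's absence from the jurisdiction from 2010-10-17 to 2011-07-24 tolled the period for 280 days, extending the deadline to 2012-03-28.
The emergency suspension of filing deadlines from 2012-06-28 to 2013-04-13 began after the period had already run on 2012-03-28, so it has no tolling effect.
None of the other events listed affects the running of the period under the stated rules.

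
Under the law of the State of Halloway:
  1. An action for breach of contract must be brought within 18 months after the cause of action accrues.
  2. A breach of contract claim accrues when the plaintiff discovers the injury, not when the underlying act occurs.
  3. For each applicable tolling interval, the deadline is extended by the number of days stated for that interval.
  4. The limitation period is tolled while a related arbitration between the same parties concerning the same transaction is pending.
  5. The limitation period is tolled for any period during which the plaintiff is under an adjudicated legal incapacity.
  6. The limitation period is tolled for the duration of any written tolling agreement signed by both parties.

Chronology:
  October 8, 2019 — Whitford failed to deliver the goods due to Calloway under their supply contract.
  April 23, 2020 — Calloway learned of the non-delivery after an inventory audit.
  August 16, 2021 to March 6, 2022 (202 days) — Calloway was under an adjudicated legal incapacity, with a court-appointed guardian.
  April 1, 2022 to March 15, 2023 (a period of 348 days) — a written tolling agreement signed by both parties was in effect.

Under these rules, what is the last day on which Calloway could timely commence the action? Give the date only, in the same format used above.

The claim did not accrue until Calloway discovered the injury on April 23, 2020; the October 8, 2019 act date does not start the clock under the stated rule.
18 months from April 23, 2020 is October 23, 2021.
The period was tolled for 202 days by the plaintiff's legal incapacity (August 16, 2021 to March 6, 2022), pushing the deadline to May 13, 2022.
The period was tolled for 348 days by the written tolling agreement (April 1, 2022 to March 15, 2023), pushing the deadline to April 26, 2023.

April 26, 2023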